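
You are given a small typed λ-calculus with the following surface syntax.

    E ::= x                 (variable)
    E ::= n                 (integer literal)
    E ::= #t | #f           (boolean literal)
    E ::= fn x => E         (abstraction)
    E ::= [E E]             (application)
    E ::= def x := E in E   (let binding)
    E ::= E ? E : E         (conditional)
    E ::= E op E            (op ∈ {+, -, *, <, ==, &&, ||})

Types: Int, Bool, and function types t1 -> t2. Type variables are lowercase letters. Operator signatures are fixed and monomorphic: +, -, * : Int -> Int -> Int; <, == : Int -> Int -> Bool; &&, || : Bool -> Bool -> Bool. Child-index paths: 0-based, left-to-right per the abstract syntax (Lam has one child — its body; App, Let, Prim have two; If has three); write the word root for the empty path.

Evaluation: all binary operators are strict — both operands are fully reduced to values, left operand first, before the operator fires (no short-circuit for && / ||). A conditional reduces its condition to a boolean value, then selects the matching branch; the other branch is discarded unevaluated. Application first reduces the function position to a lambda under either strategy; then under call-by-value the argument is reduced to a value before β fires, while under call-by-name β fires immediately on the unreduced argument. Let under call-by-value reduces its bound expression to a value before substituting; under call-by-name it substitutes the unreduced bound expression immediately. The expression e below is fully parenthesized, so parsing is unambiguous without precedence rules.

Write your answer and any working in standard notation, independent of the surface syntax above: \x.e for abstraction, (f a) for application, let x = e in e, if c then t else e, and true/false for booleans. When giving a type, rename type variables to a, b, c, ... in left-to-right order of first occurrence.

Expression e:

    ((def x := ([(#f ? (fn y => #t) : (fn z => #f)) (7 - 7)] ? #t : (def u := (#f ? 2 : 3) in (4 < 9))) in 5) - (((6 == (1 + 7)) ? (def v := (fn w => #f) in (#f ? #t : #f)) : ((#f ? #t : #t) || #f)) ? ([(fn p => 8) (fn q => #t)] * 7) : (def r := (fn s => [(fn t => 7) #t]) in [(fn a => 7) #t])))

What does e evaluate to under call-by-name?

Answer: -51

Working:
step 0: ((let x = (if ((if false then (\y.true) else (\z.false)) (7 - 7)) then true else (let u = (if false then 2 else 3) in (4 < 9))) in 5) - (if (if (6 == (1 + 7)) then (let v = (\w.false) in (if false then true else false)) else ((if false then true else true) || false)) then (((\p.8) (\q.true)) * 7) else (let r = (\s.((\t.7) true)) in ((\a.7) true))))
step 1: [let@0] (5 - (if (if (6 == (1 + 7)) then (let v = (\w.false) in (if false then true else false)) else ((if false then true else true) || false)) then (((\p.8) (\q.true)) * 7) else (let r = (\s.((\t.7) true)) in ((\a.7) true))))
step 2: [delta@1.0.0.1] (5 - (if (if (6 == 8) then (let v = (\w.false) in (if false then true else false)) else ((if false then true else true) || false)) then (((\p.8) (\q.true)) * 7) else (let r = (\s.((\t.7) true)) in ((\a.7) true))))
step 3: [delta@1.0.0] (5 - (if (if false then (let v = (\w.false) in (if false then true else false)) else ((if false then true else true) || false)) then (((\p.8) (\q.true)) * 7) else (let r = (\s.((\t.7) true)) in ((\a.7) true))))
step 4: [if@1.0] (5 - (if ((if false then true else true) || false) then (((\p.8) (\q.true)) * 7) else (let r = (\s.((\t.7) true)) in ((\a.7) true))))
step 5: [if@1.0.0] (5 - (if (true || false) then (((\p.8) (\q.true)) * 7) else (let r = (\s.((\t.7) true)) in ((\a.7) true))))
step 6: [delta@1.0] (5 - (if true then (((\p.8) (\q.true)) * 7) else (let r = (\s.((\t.7) true)) in ((\a.7) true))))
step 7: [if@1] (5 - (((\p.8) (\q.true)) * 7))
step 8: [beta@1.0] (5 - (8 * 7))
step 9: [delta@1] (5 - 56)
step 10: [delta@root] -51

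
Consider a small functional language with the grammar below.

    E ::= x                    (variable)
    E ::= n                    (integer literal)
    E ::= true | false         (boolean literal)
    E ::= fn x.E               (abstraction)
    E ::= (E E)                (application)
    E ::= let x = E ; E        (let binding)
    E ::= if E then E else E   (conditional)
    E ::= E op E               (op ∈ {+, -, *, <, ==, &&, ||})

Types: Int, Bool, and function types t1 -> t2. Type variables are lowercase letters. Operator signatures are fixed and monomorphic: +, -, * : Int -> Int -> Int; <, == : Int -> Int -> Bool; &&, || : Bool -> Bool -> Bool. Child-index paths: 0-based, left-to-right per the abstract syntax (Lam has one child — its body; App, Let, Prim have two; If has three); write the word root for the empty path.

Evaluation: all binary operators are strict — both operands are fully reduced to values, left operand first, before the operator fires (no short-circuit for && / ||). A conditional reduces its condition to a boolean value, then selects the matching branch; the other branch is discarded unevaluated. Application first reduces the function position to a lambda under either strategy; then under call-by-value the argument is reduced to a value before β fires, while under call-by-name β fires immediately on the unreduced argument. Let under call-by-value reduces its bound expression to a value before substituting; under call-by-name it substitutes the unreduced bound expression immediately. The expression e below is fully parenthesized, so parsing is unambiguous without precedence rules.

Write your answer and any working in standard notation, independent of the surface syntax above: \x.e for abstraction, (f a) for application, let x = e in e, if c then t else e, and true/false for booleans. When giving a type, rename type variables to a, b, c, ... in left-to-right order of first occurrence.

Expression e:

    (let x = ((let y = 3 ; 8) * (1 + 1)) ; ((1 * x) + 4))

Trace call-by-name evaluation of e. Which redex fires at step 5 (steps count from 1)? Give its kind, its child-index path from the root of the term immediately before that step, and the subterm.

Working:
step 0: (let x = ((let y = 3 in 8) * (1 + 1)) in ((1 * x) + 4))
step 1: [let@root] ((1 * ((let y = 3 in 8) * (1 + 1))) + 4)
step 2: [let@0.1.0] ((1 * (8 * (1 + 1))) + 4)
step 3: [delta@0.1.1] ((1 * (8 * 2)) + 4)
step 4: [delta@0.1] ((1 * 16) + 4)
step 5: [delta@0] (16 + 4)

Answer: delta at 0 : (1 * 16)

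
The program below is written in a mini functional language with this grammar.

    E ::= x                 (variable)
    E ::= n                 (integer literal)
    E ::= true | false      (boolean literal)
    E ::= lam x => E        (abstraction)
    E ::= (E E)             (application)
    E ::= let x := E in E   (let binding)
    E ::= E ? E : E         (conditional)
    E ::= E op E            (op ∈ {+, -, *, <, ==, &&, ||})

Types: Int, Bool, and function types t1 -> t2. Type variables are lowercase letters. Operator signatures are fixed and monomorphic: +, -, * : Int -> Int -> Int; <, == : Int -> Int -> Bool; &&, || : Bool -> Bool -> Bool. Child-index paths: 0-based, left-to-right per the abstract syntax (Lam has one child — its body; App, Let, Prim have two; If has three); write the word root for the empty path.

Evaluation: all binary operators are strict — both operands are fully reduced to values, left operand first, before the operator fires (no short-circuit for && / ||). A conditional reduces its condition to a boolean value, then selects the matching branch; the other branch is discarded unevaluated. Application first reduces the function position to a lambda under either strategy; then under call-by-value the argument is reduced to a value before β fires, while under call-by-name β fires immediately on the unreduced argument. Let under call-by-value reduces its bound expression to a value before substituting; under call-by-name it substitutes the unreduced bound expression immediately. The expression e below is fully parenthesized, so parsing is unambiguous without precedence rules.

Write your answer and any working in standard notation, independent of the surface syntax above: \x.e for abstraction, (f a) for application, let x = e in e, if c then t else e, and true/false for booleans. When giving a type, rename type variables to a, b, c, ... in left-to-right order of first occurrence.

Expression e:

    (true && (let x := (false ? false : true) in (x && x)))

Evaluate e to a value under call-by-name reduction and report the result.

Derivation:
step 0: (true && (let x = (if false then false else true) in (x && x)))
step 1: [let@1] (true && ((if false then false else true) && (if false then false else true)))
step 2: [if@1.0] (true && (true && (if false then false else true)))
step 3: [if@1.1] (true && (true && true))
step 4: [delta@1] (true && true)
step 5: [delta@root] true

Answer: true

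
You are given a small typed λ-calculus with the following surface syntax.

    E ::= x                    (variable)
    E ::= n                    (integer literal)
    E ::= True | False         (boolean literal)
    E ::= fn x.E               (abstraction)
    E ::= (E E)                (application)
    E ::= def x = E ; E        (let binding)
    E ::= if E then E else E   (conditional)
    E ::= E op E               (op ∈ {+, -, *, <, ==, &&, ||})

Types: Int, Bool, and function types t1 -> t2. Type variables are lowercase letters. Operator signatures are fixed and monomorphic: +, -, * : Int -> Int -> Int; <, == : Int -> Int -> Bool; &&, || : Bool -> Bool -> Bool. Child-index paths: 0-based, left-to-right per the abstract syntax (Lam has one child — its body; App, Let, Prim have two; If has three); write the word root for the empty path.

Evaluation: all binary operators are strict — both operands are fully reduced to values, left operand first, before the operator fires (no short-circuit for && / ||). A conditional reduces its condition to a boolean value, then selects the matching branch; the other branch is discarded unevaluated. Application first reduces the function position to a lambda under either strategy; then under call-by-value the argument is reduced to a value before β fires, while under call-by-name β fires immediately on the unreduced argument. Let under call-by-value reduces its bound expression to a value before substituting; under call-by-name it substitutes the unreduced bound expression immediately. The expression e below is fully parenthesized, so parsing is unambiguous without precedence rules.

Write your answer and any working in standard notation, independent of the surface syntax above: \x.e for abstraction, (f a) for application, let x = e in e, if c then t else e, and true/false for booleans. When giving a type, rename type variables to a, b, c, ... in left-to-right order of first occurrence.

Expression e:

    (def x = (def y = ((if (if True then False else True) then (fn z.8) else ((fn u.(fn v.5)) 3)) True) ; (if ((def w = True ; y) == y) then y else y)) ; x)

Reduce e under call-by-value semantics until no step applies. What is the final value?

Derivation:
step 0: (let x = (let y = ((if (if true then false else true) then (\z.8) else ((\u.(\v.5)) 3)) true) in (if ((let w = true in y) == y) then y else y)) in x)
step 1: [if@0.0.0.0] (let x = (let y = ((if false then (\z.8) else ((\u.(\v.5)) 3)) true) in (if ((let w = true in y) == y) then y else y)) in x)
step 2: [if@0.0.0] (let x = (let y = (((\u.(\v.5)) 3) true) in (if ((let w = true in y) == y) then y else y)) in x)
step 3: [beta@0.0.0] (let x = (let y = ((\v.5) true) in (if ((let w = true in y) == y) then y else y)) in x)
step 4: [beta@0.0] (let x = (let y = 5 in (if ((let w = true in y) == y) then y else y)) in x)
step 5: [let@0] (let x = (if ((let w = true in 5) == 5) then 5 else 5) in x)
step 6: [let@0.0.0] (let x = (if (5 == 5) then 5 else 5) in x)
step 7: [delta@0.0] (let x = (if true then 5 else 5) in x)
step 8: [if@0] (let x = 5 in x)
step 9: [let@root] 5

Answer: 5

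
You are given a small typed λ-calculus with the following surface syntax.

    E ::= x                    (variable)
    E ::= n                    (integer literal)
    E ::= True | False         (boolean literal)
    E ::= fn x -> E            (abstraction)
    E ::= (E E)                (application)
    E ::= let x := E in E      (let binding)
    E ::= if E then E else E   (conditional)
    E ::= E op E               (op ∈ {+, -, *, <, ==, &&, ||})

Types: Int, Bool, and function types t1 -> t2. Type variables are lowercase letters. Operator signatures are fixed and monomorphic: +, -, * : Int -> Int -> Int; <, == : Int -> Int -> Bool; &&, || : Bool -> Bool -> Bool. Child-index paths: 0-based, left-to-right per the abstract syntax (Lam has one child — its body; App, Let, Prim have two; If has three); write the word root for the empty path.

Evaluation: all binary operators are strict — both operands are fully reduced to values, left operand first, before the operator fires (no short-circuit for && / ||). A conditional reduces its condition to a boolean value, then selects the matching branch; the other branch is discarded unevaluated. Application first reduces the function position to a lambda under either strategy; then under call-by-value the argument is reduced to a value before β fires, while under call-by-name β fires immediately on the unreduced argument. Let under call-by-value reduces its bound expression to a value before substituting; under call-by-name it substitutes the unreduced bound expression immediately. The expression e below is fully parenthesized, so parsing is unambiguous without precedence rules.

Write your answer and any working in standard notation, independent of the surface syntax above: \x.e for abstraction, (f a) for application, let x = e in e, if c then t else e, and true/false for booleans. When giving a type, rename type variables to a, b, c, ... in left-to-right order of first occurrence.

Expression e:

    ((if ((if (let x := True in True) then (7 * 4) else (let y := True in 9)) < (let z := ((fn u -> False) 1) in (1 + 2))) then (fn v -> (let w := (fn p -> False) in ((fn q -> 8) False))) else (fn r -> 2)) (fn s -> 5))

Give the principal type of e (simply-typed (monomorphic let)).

Answer: Int

Trace:
let x : Bool
  unify Bool ~ Bool
  unify Int ~ Int
  unify Int ~ Int
let y : Bool
  unify Int ~ Int
  unify Int ~ Int
\u._ : a -> Bool
  unify a -> Bool ~ Int -> b
  unify a ~ Int
  unify Bool ~ b
_ _ : Bool
let z : Bool
  unify Int ~ Int
  unify Int ~ Int
  unify Int ~ Int
  unify Bool ~ Bool
\p._ : d -> Bool
let w : d -> Bool
\q._ : e -> Int
  unify e -> Int ~ Bool -> f
  unify e ~ Bool
  unify Int ~ f
_ _ : Int
\v._ : c -> Int
\r._ : g -> Int
  unify c -> Int ~ g -> Int
  unify c ~ g
  unify Int ~ Int
\s._ : h -> Int
  unify g -> Int ~ (h -> Int) -> i
  unify g ~ h -> Int
  unify Int ~ i
_ _ : Int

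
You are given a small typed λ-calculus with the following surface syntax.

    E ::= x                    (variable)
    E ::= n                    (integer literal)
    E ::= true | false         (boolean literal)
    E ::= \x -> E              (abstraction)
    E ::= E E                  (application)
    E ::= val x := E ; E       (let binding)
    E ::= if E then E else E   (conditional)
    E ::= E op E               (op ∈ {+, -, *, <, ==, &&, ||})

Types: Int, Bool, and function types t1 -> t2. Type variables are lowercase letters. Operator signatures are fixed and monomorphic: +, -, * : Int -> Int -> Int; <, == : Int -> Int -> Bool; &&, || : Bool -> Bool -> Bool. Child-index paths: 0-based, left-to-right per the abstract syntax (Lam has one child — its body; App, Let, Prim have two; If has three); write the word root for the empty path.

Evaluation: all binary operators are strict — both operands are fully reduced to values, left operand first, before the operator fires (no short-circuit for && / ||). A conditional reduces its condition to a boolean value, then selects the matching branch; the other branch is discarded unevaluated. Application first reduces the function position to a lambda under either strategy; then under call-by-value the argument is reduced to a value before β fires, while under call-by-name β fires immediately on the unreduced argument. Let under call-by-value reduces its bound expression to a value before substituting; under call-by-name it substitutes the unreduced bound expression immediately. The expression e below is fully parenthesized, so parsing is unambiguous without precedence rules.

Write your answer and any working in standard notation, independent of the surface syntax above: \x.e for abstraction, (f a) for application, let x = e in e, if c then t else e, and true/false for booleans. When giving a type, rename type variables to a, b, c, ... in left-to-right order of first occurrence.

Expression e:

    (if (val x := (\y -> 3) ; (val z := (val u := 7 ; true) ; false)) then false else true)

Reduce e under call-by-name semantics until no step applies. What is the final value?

Trace:
step 0: (if (let x = (\y.3) in (let z = (let u = 7 in true) in false)) then false else true)
step 1: [let@0] (if (let z = (let u = 7 in true) in false) then false else true)
step 2: [let@0] (if false then false else true)
step 3: [if@root] true

Answer: true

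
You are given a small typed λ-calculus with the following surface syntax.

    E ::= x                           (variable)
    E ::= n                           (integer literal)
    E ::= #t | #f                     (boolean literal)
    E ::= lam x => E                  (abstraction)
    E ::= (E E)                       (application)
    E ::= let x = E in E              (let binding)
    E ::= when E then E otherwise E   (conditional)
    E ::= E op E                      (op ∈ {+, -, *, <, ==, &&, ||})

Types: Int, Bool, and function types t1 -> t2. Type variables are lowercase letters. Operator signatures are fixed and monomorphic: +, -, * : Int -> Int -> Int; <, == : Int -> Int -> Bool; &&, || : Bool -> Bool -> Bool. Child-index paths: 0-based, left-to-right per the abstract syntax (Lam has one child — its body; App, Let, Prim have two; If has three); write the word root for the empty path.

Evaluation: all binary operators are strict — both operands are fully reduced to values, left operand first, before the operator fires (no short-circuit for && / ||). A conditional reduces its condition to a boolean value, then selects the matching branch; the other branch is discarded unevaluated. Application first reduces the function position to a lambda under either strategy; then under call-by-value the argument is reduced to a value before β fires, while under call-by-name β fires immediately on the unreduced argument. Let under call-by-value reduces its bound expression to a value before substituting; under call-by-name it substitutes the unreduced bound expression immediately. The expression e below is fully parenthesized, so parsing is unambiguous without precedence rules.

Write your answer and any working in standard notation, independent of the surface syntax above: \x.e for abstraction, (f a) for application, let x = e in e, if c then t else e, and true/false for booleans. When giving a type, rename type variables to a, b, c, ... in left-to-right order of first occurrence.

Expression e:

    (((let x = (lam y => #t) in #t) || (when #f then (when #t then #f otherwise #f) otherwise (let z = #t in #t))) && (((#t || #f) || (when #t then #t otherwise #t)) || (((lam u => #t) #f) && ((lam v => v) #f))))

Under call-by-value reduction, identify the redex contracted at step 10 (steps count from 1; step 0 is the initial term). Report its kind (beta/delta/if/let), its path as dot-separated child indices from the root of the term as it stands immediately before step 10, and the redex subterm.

Derivation:
step 0: (((let x = (\y.true) in true) || (if false then (if true then false else false) else (let z = true in true))) && (((true || false) || (if true then true else true)) || (((\u.true) false) && ((\v.v) false))))
step 1: [let@0.0] ((true || (if false then (if true then false else false) else (let z = true in true))) && (((true || false) || (if true then true else true)) || (((\u.true) false) && ((\v.v) false))))
step 2: [if@0.1] ((true || (let z = true in true)) && (((true || false) || (if true then true else true)) || (((\u.true) false) && ((\v.v) false))))
step 3: [let@0.1] ((true || true) && (((true || false) || (if true then true else true)) || (((\u.true) false) && ((\v.v) false))))
step 4: [delta@0] (true && (((true || false) || (if true then true else true)) || (((\u.true) false) && ((\v.v) false))))
step 5: [delta@1.0.0] (true && ((true || (if true then true else true)) || (((\u.true) false) && ((\v.v) false))))
step 6: [if@1.0.1] (true && ((true || true) || (((\u.true) false) && ((\v.v) false))))
step 7: [delta@1.0] (true && (true || (((\u.true) false) && ((\v.v) false))))
step 8: [beta@1.1.0] (true && (true || (true && ((\v.v) false))))
step 9: [beta@1.1.1] (true && (true || (true && false)))
step 10: [delta@1.1] (true && (true || false))

Answer: delta at 1.1 : (true && false)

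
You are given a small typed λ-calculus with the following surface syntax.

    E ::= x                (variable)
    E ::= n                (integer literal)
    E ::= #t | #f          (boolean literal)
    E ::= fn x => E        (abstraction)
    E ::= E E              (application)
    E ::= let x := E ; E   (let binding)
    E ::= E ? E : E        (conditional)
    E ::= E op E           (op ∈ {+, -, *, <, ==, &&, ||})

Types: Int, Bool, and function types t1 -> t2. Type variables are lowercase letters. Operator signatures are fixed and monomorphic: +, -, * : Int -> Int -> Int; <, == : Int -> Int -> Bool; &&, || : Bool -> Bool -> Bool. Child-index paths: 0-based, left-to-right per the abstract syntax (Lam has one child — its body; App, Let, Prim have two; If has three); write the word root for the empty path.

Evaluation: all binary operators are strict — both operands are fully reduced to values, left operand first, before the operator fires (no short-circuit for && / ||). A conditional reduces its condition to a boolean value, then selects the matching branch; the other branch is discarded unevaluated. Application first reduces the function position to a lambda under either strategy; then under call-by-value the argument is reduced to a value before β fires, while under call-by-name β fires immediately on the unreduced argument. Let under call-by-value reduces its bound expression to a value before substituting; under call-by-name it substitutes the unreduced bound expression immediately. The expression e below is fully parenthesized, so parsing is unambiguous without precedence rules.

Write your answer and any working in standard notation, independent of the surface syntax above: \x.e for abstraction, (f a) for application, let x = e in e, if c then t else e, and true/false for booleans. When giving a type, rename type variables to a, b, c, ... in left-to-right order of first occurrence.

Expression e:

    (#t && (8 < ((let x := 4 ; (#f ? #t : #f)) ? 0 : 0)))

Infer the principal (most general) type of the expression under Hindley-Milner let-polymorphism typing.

Trace:
  unify Bool ~ Bool
  unify Int ~ Int
let x : Int
  unify Bool ~ Bool
  unify Bool ~ Bool
  unify Bool ~ Bool
  unify Int ~ Int
  unify Int ~ Int
  unify Bool ~ Bool

Answer: Bool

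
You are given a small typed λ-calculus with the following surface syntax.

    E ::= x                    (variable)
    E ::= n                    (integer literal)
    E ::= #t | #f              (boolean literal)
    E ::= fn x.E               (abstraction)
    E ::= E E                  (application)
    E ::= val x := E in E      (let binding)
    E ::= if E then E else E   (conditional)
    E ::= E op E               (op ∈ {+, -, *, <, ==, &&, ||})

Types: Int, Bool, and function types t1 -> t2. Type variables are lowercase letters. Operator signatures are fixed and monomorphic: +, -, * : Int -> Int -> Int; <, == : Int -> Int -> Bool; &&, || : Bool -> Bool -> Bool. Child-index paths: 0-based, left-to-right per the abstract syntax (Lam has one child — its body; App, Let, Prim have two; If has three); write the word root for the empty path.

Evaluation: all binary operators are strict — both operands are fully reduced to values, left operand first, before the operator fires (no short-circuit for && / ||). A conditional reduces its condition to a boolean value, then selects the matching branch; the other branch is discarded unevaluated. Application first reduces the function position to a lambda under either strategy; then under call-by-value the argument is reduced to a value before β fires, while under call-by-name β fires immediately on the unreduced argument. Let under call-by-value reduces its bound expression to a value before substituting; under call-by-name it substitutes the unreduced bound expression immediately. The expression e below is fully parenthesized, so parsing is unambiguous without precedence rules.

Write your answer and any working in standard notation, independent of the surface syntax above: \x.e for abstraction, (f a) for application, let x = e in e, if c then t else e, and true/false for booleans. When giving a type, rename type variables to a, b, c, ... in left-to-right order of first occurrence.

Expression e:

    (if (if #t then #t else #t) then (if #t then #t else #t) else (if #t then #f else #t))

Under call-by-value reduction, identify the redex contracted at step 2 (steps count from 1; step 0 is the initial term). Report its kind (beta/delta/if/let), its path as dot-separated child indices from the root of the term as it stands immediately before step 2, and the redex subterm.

Answer: if at root : (if true then (if true then true else true) else (if true then false else true))

Trace:
step 0: (if (if true then true else true) then (if true then true else true) else (if true then false else true))
step 1: [if@0] (if true then (if true then true else true) else (if true then false else true))
step 2: [if@root] (if true then true else true)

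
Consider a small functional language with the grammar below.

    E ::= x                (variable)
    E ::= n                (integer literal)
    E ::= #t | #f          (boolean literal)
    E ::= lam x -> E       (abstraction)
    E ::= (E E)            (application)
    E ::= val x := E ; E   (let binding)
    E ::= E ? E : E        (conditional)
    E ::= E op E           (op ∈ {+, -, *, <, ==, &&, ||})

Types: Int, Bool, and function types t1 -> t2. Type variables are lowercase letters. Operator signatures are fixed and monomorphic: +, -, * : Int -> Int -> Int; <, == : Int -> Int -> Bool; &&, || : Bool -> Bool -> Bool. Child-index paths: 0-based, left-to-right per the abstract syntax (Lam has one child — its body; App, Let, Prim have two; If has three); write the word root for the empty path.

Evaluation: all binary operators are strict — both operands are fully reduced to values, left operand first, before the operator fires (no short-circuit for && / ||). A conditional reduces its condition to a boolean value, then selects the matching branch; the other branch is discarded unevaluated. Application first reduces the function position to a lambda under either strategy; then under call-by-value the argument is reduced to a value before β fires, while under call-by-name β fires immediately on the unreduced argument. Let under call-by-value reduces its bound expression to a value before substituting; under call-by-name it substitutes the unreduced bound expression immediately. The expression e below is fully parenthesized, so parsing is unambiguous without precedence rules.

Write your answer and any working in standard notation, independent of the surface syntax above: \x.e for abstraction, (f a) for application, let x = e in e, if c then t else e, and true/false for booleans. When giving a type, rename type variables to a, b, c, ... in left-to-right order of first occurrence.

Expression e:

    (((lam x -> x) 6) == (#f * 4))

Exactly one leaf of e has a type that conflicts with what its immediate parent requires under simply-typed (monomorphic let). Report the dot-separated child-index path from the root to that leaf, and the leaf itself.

Working:
x : a
\x._ : a -> a
  unify a -> a ~ Int -> b
  unify a ~ Int
  unify Int ~ b
_ _ : Int
  unify Int ~ Int
  unify Bool ~ Int
  FAIL: mismatch Bool ~ Int

Answer: 1.0 : false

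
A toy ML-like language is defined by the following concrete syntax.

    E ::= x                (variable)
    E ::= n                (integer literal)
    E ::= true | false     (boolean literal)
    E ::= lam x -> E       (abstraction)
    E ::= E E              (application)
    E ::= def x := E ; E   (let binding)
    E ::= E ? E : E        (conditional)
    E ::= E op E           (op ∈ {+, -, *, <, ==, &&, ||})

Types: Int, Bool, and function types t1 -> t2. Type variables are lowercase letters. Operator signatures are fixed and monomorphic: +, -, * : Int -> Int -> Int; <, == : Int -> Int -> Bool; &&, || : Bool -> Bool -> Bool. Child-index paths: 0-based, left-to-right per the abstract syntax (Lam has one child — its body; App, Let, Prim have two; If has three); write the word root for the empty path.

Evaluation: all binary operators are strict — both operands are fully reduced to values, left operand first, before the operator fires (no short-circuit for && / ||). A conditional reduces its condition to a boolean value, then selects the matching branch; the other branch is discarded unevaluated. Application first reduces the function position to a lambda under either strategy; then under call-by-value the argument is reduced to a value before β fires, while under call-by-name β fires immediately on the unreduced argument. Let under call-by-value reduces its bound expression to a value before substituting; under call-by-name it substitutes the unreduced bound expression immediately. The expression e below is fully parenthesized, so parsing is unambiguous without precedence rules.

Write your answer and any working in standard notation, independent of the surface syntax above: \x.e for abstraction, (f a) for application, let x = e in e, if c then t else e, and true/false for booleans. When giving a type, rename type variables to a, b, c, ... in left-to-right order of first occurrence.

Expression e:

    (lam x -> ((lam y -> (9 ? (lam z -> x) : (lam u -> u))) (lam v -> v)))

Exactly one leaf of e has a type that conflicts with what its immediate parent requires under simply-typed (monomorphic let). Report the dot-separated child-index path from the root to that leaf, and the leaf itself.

Answer: 0.0.0.0 : 9

Working:
  unify Int ~ Bool
  FAIL: mismatch Int ~ Bool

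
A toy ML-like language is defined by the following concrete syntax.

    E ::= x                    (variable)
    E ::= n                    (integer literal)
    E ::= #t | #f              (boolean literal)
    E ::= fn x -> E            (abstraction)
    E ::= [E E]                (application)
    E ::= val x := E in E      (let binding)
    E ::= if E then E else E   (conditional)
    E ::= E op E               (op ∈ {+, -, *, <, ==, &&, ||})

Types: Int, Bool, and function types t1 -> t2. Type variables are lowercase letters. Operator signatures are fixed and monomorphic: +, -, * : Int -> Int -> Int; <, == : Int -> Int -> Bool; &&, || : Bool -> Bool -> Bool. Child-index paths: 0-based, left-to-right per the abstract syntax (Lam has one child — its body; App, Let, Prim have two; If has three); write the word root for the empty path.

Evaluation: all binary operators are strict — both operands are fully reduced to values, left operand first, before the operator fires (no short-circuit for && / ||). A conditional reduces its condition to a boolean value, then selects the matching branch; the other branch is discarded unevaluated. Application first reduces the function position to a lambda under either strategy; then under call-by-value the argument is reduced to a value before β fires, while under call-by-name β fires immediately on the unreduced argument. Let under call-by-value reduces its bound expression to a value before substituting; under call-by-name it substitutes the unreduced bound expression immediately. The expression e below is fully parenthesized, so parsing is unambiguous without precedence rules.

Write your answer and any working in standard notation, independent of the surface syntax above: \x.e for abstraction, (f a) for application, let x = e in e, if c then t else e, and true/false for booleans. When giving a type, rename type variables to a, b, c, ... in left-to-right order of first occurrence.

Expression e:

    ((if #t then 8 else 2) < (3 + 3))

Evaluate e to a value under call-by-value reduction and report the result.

Answer: false

Derivation:
step 0: ((if true then 8 else 2) < (3 + 3))
step 1: [if@0] (8 < (3 + 3))
step 2: [delta@1] (8 < 6)
step 3: [delta@root] false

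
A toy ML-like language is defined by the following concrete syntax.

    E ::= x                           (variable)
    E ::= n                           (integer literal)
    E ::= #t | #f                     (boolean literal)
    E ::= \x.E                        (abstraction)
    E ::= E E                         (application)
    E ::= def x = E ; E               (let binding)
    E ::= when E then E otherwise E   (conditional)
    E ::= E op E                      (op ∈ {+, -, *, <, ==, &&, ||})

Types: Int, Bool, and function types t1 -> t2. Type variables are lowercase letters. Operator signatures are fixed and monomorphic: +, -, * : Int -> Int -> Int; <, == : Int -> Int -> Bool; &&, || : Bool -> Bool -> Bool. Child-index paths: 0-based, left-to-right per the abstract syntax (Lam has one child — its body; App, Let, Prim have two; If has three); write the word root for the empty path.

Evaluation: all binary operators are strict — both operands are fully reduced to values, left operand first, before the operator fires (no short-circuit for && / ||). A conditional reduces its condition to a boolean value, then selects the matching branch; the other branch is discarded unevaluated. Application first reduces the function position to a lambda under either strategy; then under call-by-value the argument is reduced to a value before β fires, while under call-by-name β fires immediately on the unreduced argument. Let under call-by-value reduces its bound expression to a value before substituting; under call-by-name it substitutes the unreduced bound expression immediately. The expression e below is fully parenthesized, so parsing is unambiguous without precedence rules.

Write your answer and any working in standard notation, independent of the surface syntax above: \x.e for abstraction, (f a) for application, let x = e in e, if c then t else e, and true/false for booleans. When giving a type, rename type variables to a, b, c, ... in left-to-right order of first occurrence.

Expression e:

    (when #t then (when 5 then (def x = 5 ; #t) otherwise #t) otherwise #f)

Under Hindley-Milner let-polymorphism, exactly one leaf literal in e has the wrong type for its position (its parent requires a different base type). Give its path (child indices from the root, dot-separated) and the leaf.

Trace:
  unify Bool ~ Bool
  unify Int ~ Bool
  FAIL: mismatch Int ~ Bool

Answer: 1.0 : 5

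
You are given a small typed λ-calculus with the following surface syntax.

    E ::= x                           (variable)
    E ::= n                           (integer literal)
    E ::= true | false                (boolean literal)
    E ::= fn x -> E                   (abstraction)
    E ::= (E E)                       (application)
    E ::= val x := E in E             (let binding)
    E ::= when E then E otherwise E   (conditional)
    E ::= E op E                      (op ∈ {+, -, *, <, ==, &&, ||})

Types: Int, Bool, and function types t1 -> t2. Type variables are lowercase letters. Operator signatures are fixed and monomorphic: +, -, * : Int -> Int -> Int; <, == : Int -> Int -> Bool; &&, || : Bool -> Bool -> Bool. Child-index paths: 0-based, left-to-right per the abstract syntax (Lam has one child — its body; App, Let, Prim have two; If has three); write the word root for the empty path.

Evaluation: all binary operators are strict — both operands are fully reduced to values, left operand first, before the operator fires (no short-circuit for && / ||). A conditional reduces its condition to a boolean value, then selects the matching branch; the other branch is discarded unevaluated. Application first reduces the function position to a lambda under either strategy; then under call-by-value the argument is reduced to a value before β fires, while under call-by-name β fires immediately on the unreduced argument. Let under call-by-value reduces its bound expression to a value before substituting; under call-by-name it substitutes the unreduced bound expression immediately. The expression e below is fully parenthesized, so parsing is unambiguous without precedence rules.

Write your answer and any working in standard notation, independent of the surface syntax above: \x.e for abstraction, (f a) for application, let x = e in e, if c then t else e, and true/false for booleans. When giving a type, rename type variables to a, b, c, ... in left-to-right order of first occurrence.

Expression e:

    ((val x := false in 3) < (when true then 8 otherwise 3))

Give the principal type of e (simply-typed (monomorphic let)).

Answer: Bool

Trace:
let x : Bool
  unify Int ~ Int
  unify Bool ~ Bool
  unify Int ~ Int
  unify Int ~ Int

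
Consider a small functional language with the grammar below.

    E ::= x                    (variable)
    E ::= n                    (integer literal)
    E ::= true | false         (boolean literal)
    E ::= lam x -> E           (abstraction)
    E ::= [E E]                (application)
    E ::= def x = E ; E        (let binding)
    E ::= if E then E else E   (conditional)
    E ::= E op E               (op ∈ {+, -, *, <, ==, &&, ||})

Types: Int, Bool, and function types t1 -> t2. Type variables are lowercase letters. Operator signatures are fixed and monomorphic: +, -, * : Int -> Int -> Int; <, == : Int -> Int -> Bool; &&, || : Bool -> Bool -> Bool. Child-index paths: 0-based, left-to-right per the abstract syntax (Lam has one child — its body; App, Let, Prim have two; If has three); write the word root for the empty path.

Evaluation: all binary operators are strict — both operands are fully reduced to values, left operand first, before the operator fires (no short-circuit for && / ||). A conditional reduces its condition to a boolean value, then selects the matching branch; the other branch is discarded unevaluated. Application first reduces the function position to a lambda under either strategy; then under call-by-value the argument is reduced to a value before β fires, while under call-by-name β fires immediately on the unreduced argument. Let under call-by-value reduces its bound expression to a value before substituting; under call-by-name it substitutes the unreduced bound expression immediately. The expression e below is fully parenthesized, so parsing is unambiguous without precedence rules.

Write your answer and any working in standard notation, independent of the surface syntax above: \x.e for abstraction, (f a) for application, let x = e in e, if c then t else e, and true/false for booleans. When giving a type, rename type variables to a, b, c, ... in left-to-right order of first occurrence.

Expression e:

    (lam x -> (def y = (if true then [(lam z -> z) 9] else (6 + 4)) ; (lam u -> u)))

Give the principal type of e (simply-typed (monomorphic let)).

Answer: a -> b -> b

Derivation:
  unify Bool ~ Bool
z : b
\z._ : b -> b
  unify b -> b ~ Int -> c
  unify b ~ Int
  unify Int ~ c
_ _ : Int
  unify Int ~ Int
  unify Int ~ Int
  unify Int ~ Int
let y : Int
u : d
\u._ : d -> d
\x._ : a -> d -> d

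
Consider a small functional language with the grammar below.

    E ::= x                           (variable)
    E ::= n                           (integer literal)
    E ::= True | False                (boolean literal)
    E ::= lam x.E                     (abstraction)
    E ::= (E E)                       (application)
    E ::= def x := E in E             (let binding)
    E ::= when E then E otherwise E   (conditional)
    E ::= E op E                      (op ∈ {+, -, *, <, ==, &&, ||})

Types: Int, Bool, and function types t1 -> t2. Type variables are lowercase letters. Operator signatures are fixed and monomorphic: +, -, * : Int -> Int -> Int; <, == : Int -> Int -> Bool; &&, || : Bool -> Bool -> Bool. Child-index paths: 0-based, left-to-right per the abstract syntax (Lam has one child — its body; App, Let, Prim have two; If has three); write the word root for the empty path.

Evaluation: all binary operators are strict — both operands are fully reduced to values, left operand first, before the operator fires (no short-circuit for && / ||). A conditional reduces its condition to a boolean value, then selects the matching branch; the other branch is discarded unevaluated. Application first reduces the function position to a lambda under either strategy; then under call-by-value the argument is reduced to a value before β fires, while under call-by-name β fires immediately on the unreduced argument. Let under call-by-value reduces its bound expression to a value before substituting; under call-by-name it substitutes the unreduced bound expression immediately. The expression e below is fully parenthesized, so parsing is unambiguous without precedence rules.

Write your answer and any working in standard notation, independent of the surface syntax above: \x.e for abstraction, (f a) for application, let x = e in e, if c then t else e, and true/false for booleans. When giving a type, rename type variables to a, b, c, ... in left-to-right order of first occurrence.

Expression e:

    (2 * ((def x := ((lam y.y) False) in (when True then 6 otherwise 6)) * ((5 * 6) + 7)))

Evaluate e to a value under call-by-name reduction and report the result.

Trace:
step 0: (2 * ((let x = ((\y.y) false) in (if true then 6 else 6)) * ((5 * 6) + 7)))
step 1: [let@1.0] (2 * ((if true then 6 else 6) * ((5 * 6) + 7)))
step 2: [if@1.0] (2 * (6 * ((5 * 6) + 7)))
step 3: [delta@1.1.0] (2 * (6 * (30 + 7)))
step 4: [delta@1.1] (2 * (6 * 37))
step 5: [delta@1] (2 * 222)
step 6: [delta@root] 444

Answer: 444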